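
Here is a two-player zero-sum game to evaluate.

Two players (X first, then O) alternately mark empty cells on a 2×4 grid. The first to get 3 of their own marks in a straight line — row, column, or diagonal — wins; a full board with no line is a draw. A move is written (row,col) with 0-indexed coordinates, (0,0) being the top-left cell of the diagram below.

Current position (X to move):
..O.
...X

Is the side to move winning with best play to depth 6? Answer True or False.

X winning at [..O./...X]: False

ply 1, X at ..O./...X | (0,0)=+0→X.O./...X*; (0,1)=+0→.XO./...X; (0,3)=+0→..OX/...X; (1,0)=-1→..O./X..X; (1,1)=+0→..O./.X.X; (1,2)=+0→..O./..XX
ply 2, O at X.O./...X | (0,1)=+0→XOO./...X*; (0,3)=+0→X.OO/...X; (1,0)=+0→X.O./O..X; (1,1)=+0→X.O./.O.X; (1,2)=+0→X.O./..OX
ply 3, X at XOO./...X | (0,3)=+0→XOOX/...X*; (1,0)=-1→XOO./X..X; (1,1)=-1→XOO./.X.X; (1,2)=-1→XOO./..XX
ply 4, O at XOOX/...X | (1,0)=+0→XOOX/O..X*; (1,1)=+0→XOOX/.O.X; (1,2)=+0→XOOX/..OX
ply 5, X at XOOX/O..X | (1,1)=+0→XOOX/OX.X*; (1,2)=+0→XOOX/O.XX
ply 6, O at XOOX/OX.X | (1,2)=+0→XOOX/OXOX*
ply 7: XOOX/OXOX is terminal +0 (X); from ..O./...X depth 6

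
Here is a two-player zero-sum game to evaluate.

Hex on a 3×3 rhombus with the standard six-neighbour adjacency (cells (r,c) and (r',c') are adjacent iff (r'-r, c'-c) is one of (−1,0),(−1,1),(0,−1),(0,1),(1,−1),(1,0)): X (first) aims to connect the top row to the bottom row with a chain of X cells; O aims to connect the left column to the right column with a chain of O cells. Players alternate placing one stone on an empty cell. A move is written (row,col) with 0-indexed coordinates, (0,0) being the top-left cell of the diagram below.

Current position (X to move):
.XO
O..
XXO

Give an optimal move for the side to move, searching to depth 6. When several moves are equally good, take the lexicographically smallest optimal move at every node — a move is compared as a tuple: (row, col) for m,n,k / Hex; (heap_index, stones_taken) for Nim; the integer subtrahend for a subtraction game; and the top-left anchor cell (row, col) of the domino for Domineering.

ply 1, X at .XO/O../XXO | (0,0)=-1→XXO/O../XXO; (1,1)=+1→.XO/OX./XXO*; (1,2)=-1→.XO/O.X/XXO
ply 2: .XO/OX./XXO is terminal -1 (O); from .XO/O../XXO depth 6

X's best at [.XO/O../XXO]: (1,1)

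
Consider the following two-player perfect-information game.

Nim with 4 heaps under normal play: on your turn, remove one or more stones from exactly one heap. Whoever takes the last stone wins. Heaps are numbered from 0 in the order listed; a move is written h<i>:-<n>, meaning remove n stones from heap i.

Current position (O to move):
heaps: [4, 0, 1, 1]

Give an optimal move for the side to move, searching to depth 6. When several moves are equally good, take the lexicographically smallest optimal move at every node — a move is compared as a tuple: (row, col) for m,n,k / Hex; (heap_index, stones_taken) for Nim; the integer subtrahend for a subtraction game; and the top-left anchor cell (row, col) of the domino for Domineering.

[(4,0,1,1)] O move#1: h0:-1:-1/(3,0,1,1), h0:-2:-1/(2,0,1,1), h0:-3:-1/(1,0,1,1), h0:-4:+1/(0,0,1,1)*, h2:-1:-1/(4,0,0,1), h3:-1:-1/(4,0,1,0)
[(0,0,1,1)] X move#2: h2:-1:-1/(0,0,0,1)*, h3:-1:-1/(0,0,1,0)
[(0,0,0,1)] O move#3: h3:-1:+1/(0,0,0,0)*
[(0,0,0,0)] end (terminal -1, X#4); searched (4,0,1,1) to 6

O's best at [(4,0,1,1)]: h0:-4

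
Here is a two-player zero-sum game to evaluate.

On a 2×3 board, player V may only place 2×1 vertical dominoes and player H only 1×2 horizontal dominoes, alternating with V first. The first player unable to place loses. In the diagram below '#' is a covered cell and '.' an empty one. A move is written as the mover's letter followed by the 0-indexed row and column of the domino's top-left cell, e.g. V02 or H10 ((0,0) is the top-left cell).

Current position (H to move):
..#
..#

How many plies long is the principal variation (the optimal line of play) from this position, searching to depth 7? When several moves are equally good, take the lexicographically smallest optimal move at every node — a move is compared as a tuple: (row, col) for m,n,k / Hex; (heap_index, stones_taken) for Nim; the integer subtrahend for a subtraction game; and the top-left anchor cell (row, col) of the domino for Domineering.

PV length from [..#/..#]: 1 ply

ply 1, H at ..#/..# | H00=+1→###/..#*; H10=+1→..#/###
ply 2: ###/..# is terminal -1 (V); from ..#/..# depth 7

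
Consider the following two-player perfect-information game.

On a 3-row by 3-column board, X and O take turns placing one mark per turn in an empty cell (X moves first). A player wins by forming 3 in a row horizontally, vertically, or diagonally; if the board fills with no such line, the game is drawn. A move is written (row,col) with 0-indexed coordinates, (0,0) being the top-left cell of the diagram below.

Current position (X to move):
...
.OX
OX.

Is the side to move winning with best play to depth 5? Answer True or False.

p1 X@[.../.OX/OX.]: (0,0)[X../.OX/OX.]-1 (0,1)[.X./.OX/OX.]-1 (0,2)[..X/.OX/OX.]+0* (1,0)[.../XOX/OX.]-1 (2,2)[.../.OX/OXX]-1
p2 O@[..X/.OX/OX.]: (0,0)[O.X/.OX/OX.]-1 (0,1)[.OX/.OX/OX.]-1 (1,0)[..X/OOX/OX.]-1 (2,2)[..X/.OX/OXO]+0*
p3 X@[..X/.OX/OXO]: (0,0)[X.X/.OX/OXO]+0* (0,1)[.XX/.OX/OXO]-1 (1,0)[..X/XOX/OXO]-1
p4 O@[X.X/.OX/OXO]: (0,1)[XOX/.OX/OXO]+0* (1,0)[X.X/OOX/OXO]-1
p5 X@[XOX/.OX/OXO]: (1,0)[XOX/XOX/OXO]+0*
p6 O@[XOX/XOX/OXO] terminal +0; root [.../.OX/OX.] d5

X winning at [.../.OX/OX.]: False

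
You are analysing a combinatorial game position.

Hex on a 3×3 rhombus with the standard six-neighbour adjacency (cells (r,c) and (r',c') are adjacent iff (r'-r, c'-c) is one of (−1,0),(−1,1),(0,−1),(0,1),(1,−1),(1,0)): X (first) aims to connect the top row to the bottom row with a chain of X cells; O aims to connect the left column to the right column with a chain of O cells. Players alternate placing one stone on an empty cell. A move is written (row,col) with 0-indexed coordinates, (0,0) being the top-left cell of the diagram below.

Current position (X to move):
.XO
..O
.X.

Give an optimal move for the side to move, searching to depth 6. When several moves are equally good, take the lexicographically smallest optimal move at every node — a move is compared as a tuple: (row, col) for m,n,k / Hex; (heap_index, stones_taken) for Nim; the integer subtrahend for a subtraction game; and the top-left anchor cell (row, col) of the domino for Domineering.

p1 X@[.XO/..O/.X.]: (0,0)[XXO/..O/.X.]-1 (1,0)[.XO/X.O/.X.]+1* (1,1)[.XO/.XO/.X.]+1 (2,0)[.XO/..O/XX.]+1 (2,2)[.XO/..O/.XX]-1
p2 O@[.XO/X.O/.X.]: (0,0)[OXO/X.O/.X.]-1* (1,1)[.XO/XOO/.X.]-1 (2,0)[.XO/X.O/OX.]-1 (2,2)[.XO/X.O/.XO]-1
p3 X@[OXO/X.O/.X.]: (1,1)[OXO/XXO/.X.]+1* (2,0)[OXO/X.O/XX.]+1 (2,2)[OXO/X.O/.XX]+1
p4 O@[OXO/XXO/.X.] terminal -1; root [.XO/..O/.X.] d6

X's best at [.XO/..O/.X.]: (1,0)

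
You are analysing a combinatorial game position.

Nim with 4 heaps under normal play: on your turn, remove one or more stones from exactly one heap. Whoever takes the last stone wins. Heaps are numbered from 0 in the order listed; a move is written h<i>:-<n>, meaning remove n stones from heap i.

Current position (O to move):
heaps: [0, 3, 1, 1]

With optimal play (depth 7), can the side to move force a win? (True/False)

O winning at [(0,3,1,1)]: True

p1 O@[(0,3,1,1)]: h1:-1[(0,2,1,1)]-1 h1:-2[(0,1,1,1)]-1 h1:-3[(0,0,1,1)]+1* h2:-1[(0,3,0,1)]-1 h3:-1[(0,3,1,0)]-1
p2 X@[(0,0,1,1)]: h2:-1[(0,0,0,1)]-1* h3:-1[(0,0,1,0)]-1
p3 O@[(0,0,0,1)]: h3:-1[(0,0,0,0)]+1*
p4 X@[(0,0,0,0)] terminal -1; root [(0,3,1,1)] d7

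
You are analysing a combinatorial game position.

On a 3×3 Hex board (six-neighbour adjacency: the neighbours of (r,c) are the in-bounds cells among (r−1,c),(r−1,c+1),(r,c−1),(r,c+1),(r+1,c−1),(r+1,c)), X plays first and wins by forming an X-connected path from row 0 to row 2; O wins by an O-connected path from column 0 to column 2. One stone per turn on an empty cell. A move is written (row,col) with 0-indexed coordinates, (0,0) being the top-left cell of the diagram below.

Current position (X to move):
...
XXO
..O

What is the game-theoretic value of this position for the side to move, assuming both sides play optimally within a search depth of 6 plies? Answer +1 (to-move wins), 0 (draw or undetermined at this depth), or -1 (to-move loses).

[.../XXO/..O] X move#1: (0,0):+1/X../XXO/..O*, (0,1):+1/.X./XXO/..O, (0,2):+1/..X/XXO/..O, (2,0):+1/.../XXO/X.O, (2,1):+1/.../XXO/.XO
[X../XXO/..O] O move#2: (0,1):-1/XO./XXO/..O*, (0,2):-1/X.O/XXO/..O, (2,0):-1/X../XXO/O.O, (2,1):-1/X../XXO/.OO
[XO./XXO/..O] X move#3: (0,2):+1/XOX/XXO/..O*, (2,0):+1/XO./XXO/X.O, (2,1):+1/XO./XXO/.XO
[XOX/XXO/..O] O move#4: (2,0):-1/XOX/XXO/O.O*, (2,1):-1/XOX/XXO/.OO
[XOX/XXO/O.O] X move#5: (2,1):+1/XOX/XXO/OXO*
[XOX/XXO/OXO] end (terminal -1, O#6); searched .../XXO/..O to 6

value(.../XXO/..O, X) = +1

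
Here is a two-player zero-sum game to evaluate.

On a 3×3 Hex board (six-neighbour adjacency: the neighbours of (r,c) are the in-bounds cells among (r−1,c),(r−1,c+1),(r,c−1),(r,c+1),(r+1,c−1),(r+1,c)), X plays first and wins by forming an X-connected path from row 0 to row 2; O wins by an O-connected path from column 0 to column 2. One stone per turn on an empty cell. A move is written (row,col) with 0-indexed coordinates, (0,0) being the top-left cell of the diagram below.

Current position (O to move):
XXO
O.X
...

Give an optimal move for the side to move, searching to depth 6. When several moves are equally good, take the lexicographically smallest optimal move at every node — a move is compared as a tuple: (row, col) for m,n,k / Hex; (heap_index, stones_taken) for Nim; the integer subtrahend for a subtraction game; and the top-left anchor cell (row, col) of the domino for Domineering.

p1 O@[XXO/O.X/...]: (1,1)[XXO/OOX/...]+1* (2,0)[XXO/O.X/O..]-1 (2,1)[XXO/O.X/.O.]-1 (2,2)[XXO/O.X/..O]-1
p2 X@[XXO/OOX/...] terminal -1; root [XXO/O.X/...] d6

O's best at [XXO/O.X/...]: (1,1)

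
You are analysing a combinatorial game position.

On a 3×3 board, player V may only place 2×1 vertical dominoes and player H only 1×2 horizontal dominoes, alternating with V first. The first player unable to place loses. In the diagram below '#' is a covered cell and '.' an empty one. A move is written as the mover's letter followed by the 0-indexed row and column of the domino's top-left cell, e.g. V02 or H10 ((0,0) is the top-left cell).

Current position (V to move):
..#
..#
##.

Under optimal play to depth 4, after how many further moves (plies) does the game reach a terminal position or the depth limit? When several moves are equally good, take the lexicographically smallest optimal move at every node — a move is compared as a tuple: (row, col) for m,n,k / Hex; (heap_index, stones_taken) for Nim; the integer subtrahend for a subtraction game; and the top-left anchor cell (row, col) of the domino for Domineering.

p1 V@[..#/..#/##.]: V00[#.#/#.#/##.]+1* V01[.##/.##/##.]+1
p2 H@[#.#/#.#/##.] terminal -1; root [..#/..#/##.] d4

PV length from [..#/..#/##.]: 1 ply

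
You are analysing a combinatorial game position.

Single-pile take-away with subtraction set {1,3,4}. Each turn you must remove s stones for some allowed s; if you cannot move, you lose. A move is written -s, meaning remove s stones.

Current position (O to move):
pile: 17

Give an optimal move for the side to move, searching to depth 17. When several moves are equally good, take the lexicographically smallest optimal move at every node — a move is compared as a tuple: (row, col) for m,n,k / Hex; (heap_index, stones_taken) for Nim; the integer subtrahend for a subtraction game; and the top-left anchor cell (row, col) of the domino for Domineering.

O's best at [17]: -1

ply 1, O at 17 | -1=+1→16*; -3=+1→14; -4=-1→13
ply 2, X at 16 | -1=-1→15*; -3=-1→13; -4=-1→12
ply 3, O at 15 | -1=+1→14*; -3=-1→12; -4=-1→11
ply 4, X at 14 | -1=-1→13*; -3=-1→11; -4=-1→10
ply 5, O at 13 | -1=-1→12; -3=-1→10; -4=+1→9*
ply 6, X at 9 | -1=-1→8*; -3=-1→6; -4=-1→5
ply 7, O at 8 | -1=+1→7*; -3=-1→5; -4=-1→4
ply 8, X at 7 | -1=-1→6*; -3=-1→4; -4=-1→3
ply 9, O at 6 | -1=-1→5; -3=-1→3; -4=+1→2*
ply 10, X at 2 | -1=-1→1*
ply 11, O at 1 | -1=+1→0*
ply 12: 0 is terminal -1 (X); from 17 depth 17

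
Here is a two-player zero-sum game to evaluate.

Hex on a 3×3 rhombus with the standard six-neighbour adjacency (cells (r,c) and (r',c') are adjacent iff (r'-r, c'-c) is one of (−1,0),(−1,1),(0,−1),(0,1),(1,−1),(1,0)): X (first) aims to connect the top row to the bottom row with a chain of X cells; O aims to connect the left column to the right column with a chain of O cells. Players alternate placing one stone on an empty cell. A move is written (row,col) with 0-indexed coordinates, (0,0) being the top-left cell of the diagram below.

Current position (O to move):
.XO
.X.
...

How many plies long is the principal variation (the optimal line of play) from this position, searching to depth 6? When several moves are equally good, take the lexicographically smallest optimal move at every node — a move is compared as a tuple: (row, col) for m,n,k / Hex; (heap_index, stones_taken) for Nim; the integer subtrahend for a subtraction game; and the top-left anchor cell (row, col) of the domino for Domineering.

PV length from [.XO/.X./...]: 4 plies

ply 1, O at .XO/.X./... | (0,0)=-1→OXO/.X./...*; (1,0)=-1→.XO/OX./...; (1,2)=-1→.XO/.XO/...; (2,0)=-1→.XO/.X./O..; (2,1)=-1→.XO/.X./.O.; (2,2)=-1→.XO/.X./..O
ply 2, X at OXO/.X./... | (1,0)=+1→OXO/XX./...*; (1,2)=+1→OXO/.XX/...; (2,0)=+1→OXO/.X./X..; (2,1)=+1→OXO/.X./.X.; (2,2)=+1→OXO/.X./..X
ply 3, O at OXO/XX./... | (1,2)=-1→OXO/XXO/...*; (2,0)=-1→OXO/XX./O..; (2,1)=-1→OXO/XX./.O.; (2,2)=-1→OXO/XX./..O
ply 4, X at OXO/XXO/... | (2,0)=+1→OXO/XXO/X..*; (2,1)=+1→OXO/XXO/.X.; (2,2)=+1→OXO/XXO/..X
ply 5: OXO/XXO/X.. is terminal -1 (O); from .XO/.X./... depth 6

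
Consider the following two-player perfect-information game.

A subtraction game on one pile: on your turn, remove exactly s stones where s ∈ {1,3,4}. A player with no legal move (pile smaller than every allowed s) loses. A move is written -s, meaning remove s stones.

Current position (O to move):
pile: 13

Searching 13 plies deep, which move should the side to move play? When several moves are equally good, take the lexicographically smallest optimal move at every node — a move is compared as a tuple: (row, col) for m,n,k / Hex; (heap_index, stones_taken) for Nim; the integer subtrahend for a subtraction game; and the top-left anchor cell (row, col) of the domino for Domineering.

O's best at [13]: -4

ply 1, O at 13 | -1=-1→12; -3=-1→10; -4=+1→9*
ply 2, X at 9 | -1=-1→8*; -3=-1→6; -4=-1→5
ply 3, O at 8 | -1=+1→7*; -3=-1→5; -4=-1→4
ply 4, X at 7 | -1=-1→6*; -3=-1→4; -4=-1→3
ply 5, O at 6 | -1=-1→5; -3=-1→3; -4=+1→2*
ply 6, X at 2 | -1=-1→1*
ply 7, O at 1 | -1=+1→0*
ply 8: 0 is terminal -1 (X); from 13 depth 13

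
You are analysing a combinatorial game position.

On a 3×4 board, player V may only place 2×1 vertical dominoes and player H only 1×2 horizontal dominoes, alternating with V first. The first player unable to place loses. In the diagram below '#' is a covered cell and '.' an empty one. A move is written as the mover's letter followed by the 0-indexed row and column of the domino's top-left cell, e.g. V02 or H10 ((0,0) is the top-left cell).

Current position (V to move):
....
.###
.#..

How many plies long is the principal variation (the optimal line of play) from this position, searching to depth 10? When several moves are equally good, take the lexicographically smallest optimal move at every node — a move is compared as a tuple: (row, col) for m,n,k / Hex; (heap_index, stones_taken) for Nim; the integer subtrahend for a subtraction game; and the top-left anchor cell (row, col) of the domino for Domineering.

PV length from [..../.###/.#..]: 2 plies

ply 1, V at ..../.###/.#.. | V00=-1→#.../####/.#..*; V10=-1→..../####/##..
ply 2, H at #.../####/.#.. | H01=+1→###./####/.#..*; H02=+1→#.##/####/.#..; H22=+1→#.../####/.###
ply 3: ###./####/.#.. is terminal -1 (V); from ..../.###/.#.. depth 10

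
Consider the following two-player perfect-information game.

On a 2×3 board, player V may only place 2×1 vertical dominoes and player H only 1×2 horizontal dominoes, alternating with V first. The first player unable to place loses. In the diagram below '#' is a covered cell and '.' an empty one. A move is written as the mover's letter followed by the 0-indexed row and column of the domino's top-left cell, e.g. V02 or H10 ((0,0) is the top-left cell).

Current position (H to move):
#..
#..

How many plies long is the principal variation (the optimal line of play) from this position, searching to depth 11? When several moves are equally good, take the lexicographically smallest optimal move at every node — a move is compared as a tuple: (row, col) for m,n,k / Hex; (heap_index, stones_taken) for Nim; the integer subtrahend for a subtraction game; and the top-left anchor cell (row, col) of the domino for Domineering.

PV length from [#../#..]: 1 ply

ply 1, H at #../#.. | H01=+1→###/#..*; H11=+1→#../###
ply 2: ###/#.. is terminal -1 (V); from #../#.. depth 11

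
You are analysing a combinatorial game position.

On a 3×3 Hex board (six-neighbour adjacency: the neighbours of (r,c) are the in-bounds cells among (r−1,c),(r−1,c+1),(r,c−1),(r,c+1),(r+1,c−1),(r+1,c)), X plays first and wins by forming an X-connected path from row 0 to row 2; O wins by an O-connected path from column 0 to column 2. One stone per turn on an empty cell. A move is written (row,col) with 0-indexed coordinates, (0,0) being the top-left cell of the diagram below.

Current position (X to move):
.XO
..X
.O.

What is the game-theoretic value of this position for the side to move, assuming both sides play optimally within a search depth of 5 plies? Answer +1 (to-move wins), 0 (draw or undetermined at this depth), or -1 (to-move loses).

value(.XO/..X/.O., X) = +1

ply 1, X at .XO/..X/.O. | (0,0)=-1→XXO/..X/.O.; (1,0)=-1→.XO/X.X/.O.; (1,1)=+1→.XO/.XX/.O.*; (2,0)=+1→.XO/..X/XO.; (2,2)=-1→.XO/..X/.OX
ply 2, O at .XO/.XX/.O. | (0,0)=-1→OXO/.XX/.O.*; (1,0)=-1→.XO/OXX/.O.; (2,0)=-1→.XO/.XX/OO.; (2,2)=-1→.XO/.XX/.OO
ply 3, X at OXO/.XX/.O. | (1,0)=+1→OXO/XXX/.O.*; (2,0)=+1→OXO/.XX/XO.; (2,2)=+1→OXO/.XX/.OX
ply 4, O at OXO/XXX/.O. | (2,0)=-1→OXO/XXX/OO.*; (2,2)=-1→OXO/XXX/.OO
ply 5, X at OXO/XXX/OO. | (2,2)=+1→OXO/XXX/OOX*
ply 6: OXO/XXX/OOX is terminal -1 (O); from .XO/..X/.O. depth 5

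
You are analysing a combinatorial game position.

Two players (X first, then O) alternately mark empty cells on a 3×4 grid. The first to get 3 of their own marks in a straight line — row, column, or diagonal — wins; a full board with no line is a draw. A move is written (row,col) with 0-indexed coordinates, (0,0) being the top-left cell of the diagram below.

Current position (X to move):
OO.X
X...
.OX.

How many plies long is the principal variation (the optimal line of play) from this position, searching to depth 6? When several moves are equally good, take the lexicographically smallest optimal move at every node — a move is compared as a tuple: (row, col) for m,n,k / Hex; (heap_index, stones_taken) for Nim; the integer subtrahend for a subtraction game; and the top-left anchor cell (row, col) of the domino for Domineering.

p1 X@[OO.X/X.../.OX.]: (0,2)[OOXX/X.../.OX.]-1* (1,1)[OO.X/XX../.OX.]-1 (1,2)[OO.X/X.X./.OX.]-1 (1,3)[OO.X/X..X/.OX.]-1 (2,0)[OO.X/X.../XOX.]-1 (2,3)[OO.X/X.../.OXX]-1
p2 O@[OOXX/X.../.OX.]: (1,1)[OOXX/XO../.OX.]+1* (1,2)[OOXX/X.O./.OX.]+1 (1,3)[OOXX/X..O/.OX.]-1 (2,0)[OOXX/X.../OOX.]-1 (2,3)[OOXX/X.../.OXO]-1
p3 X@[OOXX/XO../.OX.] terminal -1; root [OO.X/X.../.OX.] d6

PV length from [OO.X/X.../.OX.]: 2 plies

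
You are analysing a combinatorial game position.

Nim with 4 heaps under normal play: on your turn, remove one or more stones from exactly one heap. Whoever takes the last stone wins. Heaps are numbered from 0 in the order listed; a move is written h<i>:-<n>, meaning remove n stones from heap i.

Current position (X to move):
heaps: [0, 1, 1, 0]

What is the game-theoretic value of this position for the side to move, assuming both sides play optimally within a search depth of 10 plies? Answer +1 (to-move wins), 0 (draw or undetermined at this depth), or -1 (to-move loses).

[(0,1,1,0)] X move#1: h1:-1:-1/(0,0,1,0)*, h2:-1:-1/(0,1,0,0)
[(0,0,1,0)] O move#2: h2:-1:+1/(0,0,0,0)*
[(0,0,0,0)] end (terminal -1, X#3); searched (0,1,1,0) to 10

value((0,1,1,0), X) = -1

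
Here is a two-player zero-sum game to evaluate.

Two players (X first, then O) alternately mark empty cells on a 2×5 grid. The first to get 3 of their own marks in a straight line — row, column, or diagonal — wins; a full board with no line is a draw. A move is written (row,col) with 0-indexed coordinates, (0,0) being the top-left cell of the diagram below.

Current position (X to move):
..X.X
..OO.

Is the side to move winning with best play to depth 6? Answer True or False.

X winning at [..X.X/..OO.]: True

[..X.X/..OO.] X move#1: (0,0):-1/X.X.X/..OO., (0,1):-1/.XX.X/..OO., (0,3):+1/..XXX/..OO.*, (1,0):-1/..X.X/X.OO., (1,1):-1/..X.X/.XOO., (1,4):-1/..X.X/..OOX
[..XXX/..OO.] end (terminal -1, O#2); searched ..X.X/..OO. to 6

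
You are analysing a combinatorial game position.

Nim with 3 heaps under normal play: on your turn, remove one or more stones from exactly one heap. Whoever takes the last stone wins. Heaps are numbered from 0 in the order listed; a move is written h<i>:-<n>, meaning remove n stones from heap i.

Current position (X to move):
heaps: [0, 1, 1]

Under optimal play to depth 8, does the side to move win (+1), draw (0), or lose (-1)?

p1 X@[(0,1,1)]: h1:-1[(0,0,1)]-1* h2:-1[(0,1,0)]-1
p2 O@[(0,0,1)]: h2:-1[(0,0,0)]+1*
p3 X@[(0,0,0)] terminal -1; root [(0,1,1)] d8

value((0,1,1), X) = -1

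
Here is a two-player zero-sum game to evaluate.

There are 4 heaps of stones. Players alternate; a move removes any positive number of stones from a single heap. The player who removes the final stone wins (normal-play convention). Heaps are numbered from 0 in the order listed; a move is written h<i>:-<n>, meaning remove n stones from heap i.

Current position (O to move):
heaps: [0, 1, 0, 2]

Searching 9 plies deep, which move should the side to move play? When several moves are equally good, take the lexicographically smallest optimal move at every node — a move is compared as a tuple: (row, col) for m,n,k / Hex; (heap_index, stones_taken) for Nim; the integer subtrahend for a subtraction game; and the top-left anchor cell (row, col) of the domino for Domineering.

O's best at [(0,1,0,2)]: h3:-1

p1 O@[(0,1,0,2)]: h1:-1[(0,0,0,2)]-1 h3:-1[(0,1,0,1)]+1* h3:-2[(0,1,0,0)]-1
p2 X@[(0,1,0,1)]: h1:-1[(0,0,0,1)]-1* h3:-1[(0,1,0,0)]-1
p3 O@[(0,0,0,1)]: h3:-1[(0,0,0,0)]+1*
p4 X@[(0,0,0,0)] terminal -1; root [(0,1,0,2)] d9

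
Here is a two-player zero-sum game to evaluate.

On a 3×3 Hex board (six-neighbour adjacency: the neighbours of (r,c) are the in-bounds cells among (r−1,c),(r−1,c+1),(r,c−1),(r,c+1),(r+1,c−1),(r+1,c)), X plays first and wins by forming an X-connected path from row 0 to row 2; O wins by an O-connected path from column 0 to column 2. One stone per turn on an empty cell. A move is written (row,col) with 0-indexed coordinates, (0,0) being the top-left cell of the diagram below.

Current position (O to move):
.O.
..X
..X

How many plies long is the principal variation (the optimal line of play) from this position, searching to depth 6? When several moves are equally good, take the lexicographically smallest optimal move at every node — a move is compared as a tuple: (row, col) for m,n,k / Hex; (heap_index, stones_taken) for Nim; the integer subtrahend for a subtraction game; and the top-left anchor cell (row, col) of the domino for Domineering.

PV length from [.O./..X/..X]: 3 plies

ply 1, O at .O./..X/..X | (0,0)=-1→OO./..X/..X; (0,2)=+1→.OO/..X/..X*; (1,0)=-1→.O./O.X/..X; (1,1)=-1→.O./.OX/..X; (2,0)=-1→.O./..X/O.X; (2,1)=-1→.O./..X/.OX
ply 2, X at .OO/..X/..X | (0,0)=-1→XOO/..X/..X*; (1,0)=-1→.OO/X.X/..X; (1,1)=-1→.OO/.XX/..X; (2,0)=-1→.OO/..X/X.X; (2,1)=-1→.OO/..X/.XX
ply 3, O at XOO/..X/..X | (1,0)=+1→XOO/O.X/..X*; (1,1)=+1→XOO/.OX/..X; (2,0)=+1→XOO/..X/O.X; (2,1)=-1→XOO/..X/.OX
ply 4: XOO/O.X/..X is terminal -1 (X); from .O./..X/..X depth 6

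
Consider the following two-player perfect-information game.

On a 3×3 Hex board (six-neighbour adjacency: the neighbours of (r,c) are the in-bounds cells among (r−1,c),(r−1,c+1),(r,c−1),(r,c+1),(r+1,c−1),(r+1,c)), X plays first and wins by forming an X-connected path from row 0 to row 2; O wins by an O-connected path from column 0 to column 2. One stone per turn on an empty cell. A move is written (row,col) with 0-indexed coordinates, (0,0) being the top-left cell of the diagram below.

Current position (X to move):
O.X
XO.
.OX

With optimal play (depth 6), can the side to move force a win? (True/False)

ply 1, X at O.X/XO./.OX | (0,1)=+1→OXX/XO./.OX*; (1,2)=+1→O.X/XOX/.OX; (2,0)=+1→O.X/XO./XOX
ply 2, O at OXX/XO./.OX | (1,2)=-1→OXX/XOO/.OX*; (2,0)=-1→OXX/XO./OOX
ply 3, X at OXX/XOO/.OX | (2,0)=+1→OXX/XOO/XOX*
ply 4: OXX/XOO/XOX is terminal -1 (O); from O.X/XO./.OX depth 6

X winning at [O.X/XO./.OX]: True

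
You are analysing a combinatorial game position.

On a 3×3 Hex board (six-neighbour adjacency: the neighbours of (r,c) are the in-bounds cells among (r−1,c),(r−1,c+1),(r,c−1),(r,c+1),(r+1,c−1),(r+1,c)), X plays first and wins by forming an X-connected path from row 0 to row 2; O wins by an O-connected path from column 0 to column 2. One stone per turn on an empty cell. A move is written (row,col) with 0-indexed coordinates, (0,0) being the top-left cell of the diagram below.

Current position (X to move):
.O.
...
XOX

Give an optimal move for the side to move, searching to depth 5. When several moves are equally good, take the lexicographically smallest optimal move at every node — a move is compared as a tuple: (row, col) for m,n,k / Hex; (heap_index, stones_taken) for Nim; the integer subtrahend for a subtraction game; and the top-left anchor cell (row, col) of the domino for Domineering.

X's best at [.O./.../XOX]: (0,0)

p1 X@[.O./.../XOX]: (0,0)[XO./.../XOX]+1* (0,2)[.OX/.../XOX]+1 (1,0)[.O./X../XOX]+1 (1,1)[.O./.X./XOX]-1 (1,2)[.O./..X/XOX]-1
p2 O@[XO./.../XOX]: (0,2)[XOO/.../XOX]-1* (1,0)[XO./O../XOX]-1 (1,1)[XO./.O./XOX]-1 (1,2)[XO./..O/XOX]-1
p3 X@[XOO/.../XOX]: (1,0)[XOO/X../XOX]+1* (1,1)[XOO/.X./XOX]-1 (1,2)[XOO/..X/XOX]-1
p4 O@[XOO/X../XOX] terminal -1; root [.O./.../XOX] d5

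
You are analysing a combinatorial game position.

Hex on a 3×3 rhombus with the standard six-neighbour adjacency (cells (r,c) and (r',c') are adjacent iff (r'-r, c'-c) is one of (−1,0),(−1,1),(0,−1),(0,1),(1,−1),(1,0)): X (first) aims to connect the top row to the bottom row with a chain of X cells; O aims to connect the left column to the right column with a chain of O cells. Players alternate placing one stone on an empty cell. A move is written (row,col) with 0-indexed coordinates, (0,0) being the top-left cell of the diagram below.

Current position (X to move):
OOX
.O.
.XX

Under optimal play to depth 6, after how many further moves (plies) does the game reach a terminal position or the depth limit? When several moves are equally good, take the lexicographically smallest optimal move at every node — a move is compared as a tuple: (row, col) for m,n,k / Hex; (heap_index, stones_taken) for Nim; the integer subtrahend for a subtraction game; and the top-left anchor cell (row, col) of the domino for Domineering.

ply 1, X at OOX/.O./.XX | (1,0)=-1→OOX/XO./.XX; (1,2)=+1→OOX/.OX/.XX*; (2,0)=-1→OOX/.O./XXX
ply 2: OOX/.OX/.XX is terminal -1 (O); from OOX/.O./.XX depth 6

PV length from [OOX/.O./.XX]: 1 ply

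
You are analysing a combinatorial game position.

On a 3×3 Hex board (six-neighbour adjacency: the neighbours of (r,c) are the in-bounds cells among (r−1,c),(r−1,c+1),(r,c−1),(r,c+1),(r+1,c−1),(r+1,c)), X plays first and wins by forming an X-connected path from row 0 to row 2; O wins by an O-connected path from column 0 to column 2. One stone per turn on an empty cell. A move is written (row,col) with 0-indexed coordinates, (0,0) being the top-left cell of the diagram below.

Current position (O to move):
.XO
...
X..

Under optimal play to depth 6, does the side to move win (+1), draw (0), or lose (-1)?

p1 O@[.XO/.../X..]: (0,0)[OXO/.../X..]-1* (1,0)[.XO/O../X..]-1 (1,1)[.XO/.O./X..]-1 (1,2)[.XO/..O/X..]-1 (2,1)[.XO/.../XO.]-1 (2,2)[.XO/.../X.O]-1
p2 X@[OXO/.../X..]: (1,0)[OXO/X../X..]+1* (1,1)[OXO/.X./X..]+1 (1,2)[OXO/..X/X..]+1 (2,1)[OXO/.../XX.]+1 (2,2)[OXO/.../X.X]+1
p3 O@[OXO/X../X..] terminal -1; root [.XO/.../X..] d6

value(.XO/.../X.., O) = -1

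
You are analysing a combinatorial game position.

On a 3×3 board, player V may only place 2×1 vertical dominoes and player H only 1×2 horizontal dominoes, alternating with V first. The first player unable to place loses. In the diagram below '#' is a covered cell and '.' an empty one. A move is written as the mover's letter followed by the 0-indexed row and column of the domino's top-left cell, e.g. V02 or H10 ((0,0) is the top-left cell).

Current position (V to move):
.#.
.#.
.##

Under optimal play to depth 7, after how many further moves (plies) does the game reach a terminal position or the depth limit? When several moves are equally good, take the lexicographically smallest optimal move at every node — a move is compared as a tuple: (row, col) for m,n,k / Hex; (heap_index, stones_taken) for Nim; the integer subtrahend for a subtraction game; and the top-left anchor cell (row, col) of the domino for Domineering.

PV length from [.#./.#./.##]: 1 ply

ply 1, V at .#./.#./.## | V00=+1→##./##./.##*; V02=+1→.##/.##/.##; V10=+1→.#./##./###
ply 2: ##./##./.## is terminal -1 (H); from .#./.#./.## depth 7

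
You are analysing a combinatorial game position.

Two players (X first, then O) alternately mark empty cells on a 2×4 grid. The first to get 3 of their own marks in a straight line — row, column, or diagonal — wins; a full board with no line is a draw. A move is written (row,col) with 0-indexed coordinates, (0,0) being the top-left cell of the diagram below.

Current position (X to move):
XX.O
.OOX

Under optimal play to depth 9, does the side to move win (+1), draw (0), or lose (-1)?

value(XX.O/.OOX, X) = +1

p1 X@[XX.O/.OOX]: (0,2)[XXXO/.OOX]+1* (1,0)[XX.O/XOOX]+0
p2 O@[XXXO/.OOX] terminal -1; root [XX.O/.OOX] d9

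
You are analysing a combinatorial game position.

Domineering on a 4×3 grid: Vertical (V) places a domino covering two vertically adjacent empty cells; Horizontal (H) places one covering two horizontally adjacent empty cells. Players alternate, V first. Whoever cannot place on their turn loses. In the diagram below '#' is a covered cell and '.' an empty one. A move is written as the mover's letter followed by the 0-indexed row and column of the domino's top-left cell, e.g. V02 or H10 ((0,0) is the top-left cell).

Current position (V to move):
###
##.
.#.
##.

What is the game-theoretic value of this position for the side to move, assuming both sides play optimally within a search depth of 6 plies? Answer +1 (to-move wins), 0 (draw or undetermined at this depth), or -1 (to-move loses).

value(###/##./.#./##., V) = +1

[###/##./.#./##.] V move#1: V12:+1/###/###/.##/##.*, V22:+1/###/##./.##/###
[###/###/.##/##.] end (terminal -1, H#2); searched ###/##./.#./##. to 6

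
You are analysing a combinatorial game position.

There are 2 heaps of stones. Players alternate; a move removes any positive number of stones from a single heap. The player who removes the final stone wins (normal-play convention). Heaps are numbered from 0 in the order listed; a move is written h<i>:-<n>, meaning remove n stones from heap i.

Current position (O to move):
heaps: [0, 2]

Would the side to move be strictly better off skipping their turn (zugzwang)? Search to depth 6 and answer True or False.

zugzwang((0,2), O) = False

p1 O@[(0,2)]: h1:-1[(0,1)]-1 h1:-2[(0,0)]+1*
p2 X@[(0,0)] terminal -1; root [(0,2)] d6
if O skipped the turn, X would face:
~ p1 X@[(0,2)]: h1:-1[(0,1)]-1 h1:-2[(0,0)]+1*
~ p2 O@[(0,0)] terminal -1; root [(0,2)] d6
compare (O): move=+1 vs pass=-1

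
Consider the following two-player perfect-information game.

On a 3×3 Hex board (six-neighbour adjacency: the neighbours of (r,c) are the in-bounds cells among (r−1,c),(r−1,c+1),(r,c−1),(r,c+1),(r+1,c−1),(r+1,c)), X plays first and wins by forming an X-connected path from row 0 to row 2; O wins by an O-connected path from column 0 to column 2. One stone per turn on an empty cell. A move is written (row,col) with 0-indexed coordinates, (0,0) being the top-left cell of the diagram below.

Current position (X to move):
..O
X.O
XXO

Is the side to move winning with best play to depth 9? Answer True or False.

X winning at [..O/X.O/XXO]: True

[..O/X.O/XXO] X move#1: (0,0):+1/X.O/X.O/XXO*, (0,1):+1/.XO/X.O/XXO, (1,1):+1/..O/XXO/XXO
[X.O/X.O/XXO] end (terminal -1, O#2); searched ..O/X.O/XXO to 9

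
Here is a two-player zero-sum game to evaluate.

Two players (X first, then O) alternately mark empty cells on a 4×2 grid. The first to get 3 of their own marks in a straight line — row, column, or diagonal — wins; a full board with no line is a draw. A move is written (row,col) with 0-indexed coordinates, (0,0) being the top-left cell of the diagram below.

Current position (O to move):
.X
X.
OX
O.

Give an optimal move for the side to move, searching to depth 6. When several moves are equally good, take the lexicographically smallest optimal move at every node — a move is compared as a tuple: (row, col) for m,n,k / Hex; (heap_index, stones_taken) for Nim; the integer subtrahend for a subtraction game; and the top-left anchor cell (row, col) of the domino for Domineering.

O's best at [.X/X./OX/O.]: (1,1)

p1 O@[.X/X./OX/O.]: (0,0)[OX/X./OX/O.]-1 (1,1)[.X/XO/OX/O.]+0* (3,1)[.X/X./OX/OO]-1
p2 X@[.X/XO/OX/O.]: (0,0)[XX/XO/OX/O.]+0* (3,1)[.X/XO/OX/OX]+0
p3 O@[XX/XO/OX/O.]: (3,1)[XX/XO/OX/OO]+0*
p4 X@[XX/XO/OX/OO] terminal +0; root [.X/X./OX/O.] d6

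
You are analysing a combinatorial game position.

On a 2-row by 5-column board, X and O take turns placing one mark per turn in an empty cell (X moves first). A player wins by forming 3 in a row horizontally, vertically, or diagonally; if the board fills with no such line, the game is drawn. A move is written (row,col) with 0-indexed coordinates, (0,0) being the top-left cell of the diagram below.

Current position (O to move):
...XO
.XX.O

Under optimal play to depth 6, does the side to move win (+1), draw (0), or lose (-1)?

[...XO/.XX.O] O move#1: (0,0):-1/O..XO/.XX.O*, (0,1):-1/.O.XO/.XX.O, (0,2):-1/..OXO/.XX.O, (1,0):-1/...XO/OXX.O, (1,3):-1/...XO/.XXOO
[O..XO/.XX.O] X move#2: (0,1):+1/OX.XO/.XX.O*, (0,2):+1/O.XXO/.XX.O, (1,0):+1/O..XO/XXX.O, (1,3):+1/O..XO/.XXXO
[OX.XO/.XX.O] O move#3: (0,2):-1/OXOXO/.XX.O*, (1,0):-1/OX.XO/OXX.O, (1,3):-1/OX.XO/.XXOO
[OXOXO/.XX.O] X move#4: (1,0):+1/OXOXO/XXX.O*, (1,3):+1/OXOXO/.XXXO
[OXOXO/XXX.O] end (terminal -1, O#5); searched ...XO/.XX.O to 6

value(...XO/.XX.O, O) = -1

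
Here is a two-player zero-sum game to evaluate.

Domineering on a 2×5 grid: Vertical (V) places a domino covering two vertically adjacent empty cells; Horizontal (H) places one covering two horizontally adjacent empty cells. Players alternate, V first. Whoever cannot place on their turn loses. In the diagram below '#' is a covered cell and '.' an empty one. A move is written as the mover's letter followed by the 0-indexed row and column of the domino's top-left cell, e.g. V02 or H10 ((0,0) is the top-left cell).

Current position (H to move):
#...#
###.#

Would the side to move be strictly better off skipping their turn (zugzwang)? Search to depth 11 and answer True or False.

[#...#/###.#] H move#1: H01:-1/###.#/###.#, H02:+1/#.###/###.#*
[#.###/###.#] end (terminal -1, V#2); searched #...#/###.# to 11
suppose H passes — search the same position with V to move:
pass> [#...#/###.#] V move#1: V03:-1/#..##/#####*
pass> [#..##/#####] H move#2: H01:+1/#####/#####*
pass> [#####/#####] end (terminal -1, V#3); searched #...#/###.# to 11
for H: play +1, pass +1

zugzwang(#...#/###.#, H) = False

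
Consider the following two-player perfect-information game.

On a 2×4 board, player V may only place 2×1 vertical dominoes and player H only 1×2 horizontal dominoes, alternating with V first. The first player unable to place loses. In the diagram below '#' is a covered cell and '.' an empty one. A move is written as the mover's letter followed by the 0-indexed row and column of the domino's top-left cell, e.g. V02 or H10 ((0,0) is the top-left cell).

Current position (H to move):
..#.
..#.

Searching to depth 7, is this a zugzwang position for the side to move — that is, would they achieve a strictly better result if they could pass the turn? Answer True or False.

zugzwang(..#./..#., H) = False

[..#./..#.] H move#1: H00:+1/###./..#.*, H10:+1/..#./###.
[###./..#.] V move#2: V03:-1/####/..##*
[####/..##] H move#3: H10:+1/####/####*
[####/####] end (terminal -1, V#4); searched ..#./..#. to 7
pass branch (V moves first from the same position):
  | [..#./..#.] V move#1: V00:+1/#.#./#.#.*, V01:+1/.##./.##., V03:-1/..##/..##
  | [#.#./#.#.] end (terminal -1, H#2); searched ..#./..#. to 7
H moving scores +1; H passing scores -1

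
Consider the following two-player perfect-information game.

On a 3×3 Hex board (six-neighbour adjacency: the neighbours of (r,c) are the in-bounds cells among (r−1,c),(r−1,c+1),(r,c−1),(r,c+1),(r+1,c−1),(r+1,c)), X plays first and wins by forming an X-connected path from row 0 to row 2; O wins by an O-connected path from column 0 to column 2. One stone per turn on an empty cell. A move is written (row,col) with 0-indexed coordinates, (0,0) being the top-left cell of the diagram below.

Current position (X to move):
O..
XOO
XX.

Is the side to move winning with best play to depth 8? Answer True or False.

[O../XOO/XX.] X move#1: (0,1):+1/OX./XOO/XX.*, (0,2):-1/O.X/XOO/XX., (2,2):-1/O../XOO/XXX
[OX./XOO/XX.] end (terminal -1, O#2); searched O../XOO/XX. to 8

X winning at [O../XOO/XX.]: True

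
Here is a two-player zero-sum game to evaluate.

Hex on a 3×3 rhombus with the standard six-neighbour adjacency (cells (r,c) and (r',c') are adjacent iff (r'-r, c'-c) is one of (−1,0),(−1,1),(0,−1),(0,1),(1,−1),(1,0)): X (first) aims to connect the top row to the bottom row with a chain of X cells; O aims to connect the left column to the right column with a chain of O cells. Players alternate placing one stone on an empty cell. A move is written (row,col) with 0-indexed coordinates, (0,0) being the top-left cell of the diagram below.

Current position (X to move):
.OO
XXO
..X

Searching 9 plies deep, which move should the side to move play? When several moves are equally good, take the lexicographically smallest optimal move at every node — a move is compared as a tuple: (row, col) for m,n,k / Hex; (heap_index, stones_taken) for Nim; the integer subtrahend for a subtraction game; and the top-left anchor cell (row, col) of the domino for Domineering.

X's best at [.OO/XXO/..X]: (0,0)

[.OO/XXO/..X] X move#1: (0,0):+1/XOO/XXO/..X*, (2,0):-1/.OO/XXO/X.X, (2,1):-1/.OO/XXO/.XX
[XOO/XXO/..X] O move#2: (2,0):-1/XOO/XXO/O.X*, (2,1):-1/XOO/XXO/.OX
[XOO/XXO/O.X] X move#3: (2,1):+1/XOO/XXO/OXX*
[XOO/XXO/OXX] end (terminal -1, O#4); searched .OO/XXO/..X to 9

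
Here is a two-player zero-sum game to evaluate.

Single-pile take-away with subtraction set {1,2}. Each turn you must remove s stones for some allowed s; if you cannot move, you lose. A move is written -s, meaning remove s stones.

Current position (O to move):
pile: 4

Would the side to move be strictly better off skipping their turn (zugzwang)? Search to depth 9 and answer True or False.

ply 1, O at 4 | -1=+1→3*; -2=-1→2
ply 2, X at 3 | -1=-1→2*; -2=-1→1
ply 3, O at 2 | -1=-1→1; -2=+1→0*
ply 4: 0 is terminal -1 (X); from 4 depth 9
pass branch (X moves first from the same position):
  | ply 1, X at 4 | -1=+1→3*; -2=-1→2
  | ply 2, O at 3 | -1=-1→2*; -2=-1→1
  | ply 3, X at 2 | -1=-1→1; -2=+1→0*
  | ply 4: 0 is terminal -1 (O); from 4 depth 9
O moving scores +1; O passing scores -1

zugzwang(4, O) = False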